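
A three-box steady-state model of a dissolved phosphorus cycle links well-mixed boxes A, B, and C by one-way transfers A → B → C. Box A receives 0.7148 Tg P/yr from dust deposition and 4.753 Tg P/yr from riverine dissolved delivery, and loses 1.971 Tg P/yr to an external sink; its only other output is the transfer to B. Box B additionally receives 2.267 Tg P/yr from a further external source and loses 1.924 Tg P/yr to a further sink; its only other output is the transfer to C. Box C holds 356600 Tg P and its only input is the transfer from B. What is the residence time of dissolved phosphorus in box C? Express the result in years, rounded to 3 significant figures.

Box A: F(A→B) = (0.7148 + 4.753) − 1.971 = 3.4968 Tg P/yr.
Box B: F(B→C) = (3.4968 + 2.267) − 1.924 = 3.8398 Tg P/yr.
Box C throughput = its input = 3.8398 Tg P/yr; τ = 356600 / 3.8398 = 92870 yr.

92900 yr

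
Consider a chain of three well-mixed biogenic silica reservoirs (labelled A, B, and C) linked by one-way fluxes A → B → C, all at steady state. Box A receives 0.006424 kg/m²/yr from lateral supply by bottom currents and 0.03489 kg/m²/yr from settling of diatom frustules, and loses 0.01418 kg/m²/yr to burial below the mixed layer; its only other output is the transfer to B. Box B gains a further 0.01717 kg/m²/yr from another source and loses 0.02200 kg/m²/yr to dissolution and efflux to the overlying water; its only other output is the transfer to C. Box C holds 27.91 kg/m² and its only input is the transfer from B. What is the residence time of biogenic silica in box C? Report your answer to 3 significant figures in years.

Box A: F(A→B) = (0.006424 + 0.03489) − 0.01418 = 0.027134 kg/m²/yr.
Box B: F(B→C) = (0.027134 + 0.01717) − 0.02200 = 0.022304 kg/m²/yr.
Box C throughput = its input = 0.022304 kg/m²/yr; τ = 27.91 / 0.022304 = 1251 yr.

1250 yr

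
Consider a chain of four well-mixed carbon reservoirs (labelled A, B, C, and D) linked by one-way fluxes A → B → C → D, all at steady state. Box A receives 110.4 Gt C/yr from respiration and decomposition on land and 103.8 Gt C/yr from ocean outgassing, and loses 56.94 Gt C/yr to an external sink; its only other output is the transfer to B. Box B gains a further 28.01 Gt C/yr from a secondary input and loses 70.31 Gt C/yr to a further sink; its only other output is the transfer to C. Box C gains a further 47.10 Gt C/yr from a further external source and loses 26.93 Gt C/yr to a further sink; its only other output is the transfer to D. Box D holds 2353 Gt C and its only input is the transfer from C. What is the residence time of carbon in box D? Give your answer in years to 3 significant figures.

Box A: F(A→B) = (110.4 + 103.8) − 56.94 = 157.26 Gt C/yr.
Box B: F(B→C) = (157.26 + 28.01) − 70.31 = 114.96 Gt C/yr.
Box C: F(C→D) = (114.96 + 47.10) − 26.93 = 135.13 Gt C/yr.
Box D throughput = its input = 135.13 Gt C/yr; τ = 2353 / 135.13 = 17.41 yr.

17.4 yr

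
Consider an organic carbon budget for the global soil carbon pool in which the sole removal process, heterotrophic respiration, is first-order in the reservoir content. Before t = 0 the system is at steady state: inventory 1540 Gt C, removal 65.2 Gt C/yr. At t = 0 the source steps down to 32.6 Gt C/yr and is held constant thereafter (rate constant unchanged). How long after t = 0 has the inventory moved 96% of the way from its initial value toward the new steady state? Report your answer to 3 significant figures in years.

τ = M₀/F₀ = 1540/65.2 = 23.62 yr.
The remaining gap fraction is e^(−t/τ); 96% covered ⇒ e^(−t/τ) = 0.0400.
t = −τ ln(0.0400) = 23.62 × 3.219 = 76.03 yr.

76.0 yr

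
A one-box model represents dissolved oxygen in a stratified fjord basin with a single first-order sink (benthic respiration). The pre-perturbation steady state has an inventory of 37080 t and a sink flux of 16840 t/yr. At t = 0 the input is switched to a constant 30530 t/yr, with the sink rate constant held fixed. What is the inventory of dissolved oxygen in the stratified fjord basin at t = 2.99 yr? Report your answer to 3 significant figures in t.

τ = M₀/F₀ = 37080/16840 = 2.202 yr; rate constant k = 1/τ.
New steady state M_∞ = F₁/k = F₁·τ = 30530 × 2.202 = 67224 t.
M(t) = M_∞ + (M₀ − M_∞)·e^(−t/τ); t/τ = 2.99/2.202 = 1.358, so e^(−t/τ) = 0.2572.
M(t) = 67224 − 30140 × 0.2572 = 59471 t.

59500 t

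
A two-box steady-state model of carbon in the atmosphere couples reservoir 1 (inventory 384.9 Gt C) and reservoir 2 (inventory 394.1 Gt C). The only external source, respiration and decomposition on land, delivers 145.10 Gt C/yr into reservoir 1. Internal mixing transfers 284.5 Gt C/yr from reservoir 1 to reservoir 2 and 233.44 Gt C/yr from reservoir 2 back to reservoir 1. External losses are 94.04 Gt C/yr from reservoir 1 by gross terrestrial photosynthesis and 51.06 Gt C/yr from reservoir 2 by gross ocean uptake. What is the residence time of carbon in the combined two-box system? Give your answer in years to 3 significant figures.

Residence time in the combined system uses the total inventory and the total *external* removal — internal exchanges between the two boxes cancel.
M_total = 384.9 + 394.1 = 779.00 Gt C.
ΣF_external_out = 94.04 + 51.06 = 145.10 Gt C/yr.
τ = M_total / ΣF_ext = 779.00 / 145.10 = 5.369 yr.

5.37 yr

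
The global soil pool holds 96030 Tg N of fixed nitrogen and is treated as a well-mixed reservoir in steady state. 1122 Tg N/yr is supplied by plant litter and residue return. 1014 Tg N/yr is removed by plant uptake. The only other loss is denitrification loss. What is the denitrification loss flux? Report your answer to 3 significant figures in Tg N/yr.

108 Tg N/yr

At steady state ΣF_in = ΣF_out.
ΣF_in = 1122.0 Tg N/yr.
Denitrification loss flux = ΣF_in − (1014) = 1122.0 − 1014 = 108.0 Tg N/yr.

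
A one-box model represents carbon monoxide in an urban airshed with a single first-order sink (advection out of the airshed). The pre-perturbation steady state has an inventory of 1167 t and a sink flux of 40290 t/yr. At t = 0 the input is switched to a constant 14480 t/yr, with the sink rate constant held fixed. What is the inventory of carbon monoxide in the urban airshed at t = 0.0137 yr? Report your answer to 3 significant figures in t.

τ = M₀/F₀ = 1167/40290 = 0.02897 yr; rate constant k = 1/τ.
New steady state M_∞ = F₁/k = F₁·τ = 14480 × 0.02897 = 419.41 t.
M(t) = M_∞ + (M₀ − M_∞)·e^(−t/τ); t/τ = 0.0137/0.02897 = 0.4730, so e^(−t/τ) = 0.6231.
M(t) = 419.41 + 747.6 × 0.6231 = 885.26 t.

885 t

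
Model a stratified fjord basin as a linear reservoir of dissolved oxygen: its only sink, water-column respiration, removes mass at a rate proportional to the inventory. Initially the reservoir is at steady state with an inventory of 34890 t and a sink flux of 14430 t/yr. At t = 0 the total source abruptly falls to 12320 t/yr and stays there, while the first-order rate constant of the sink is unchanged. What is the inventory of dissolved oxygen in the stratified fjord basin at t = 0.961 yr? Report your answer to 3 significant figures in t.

The sink rate constant is k = F₀/M₀ = 14430/34890 = 0.4136 yr⁻¹.
Solving dM/dt = F₁ − kM with M(0) = M₀ gives M(t) = F₁/k + (M₀ − F₁/k)·e^(−kt).
F₁/k = 12320/0.4136 = 29788 t; kt = 0.4136 × 0.961 = 0.3975, e^(−kt) = 0.6720.
M(0.961) = 29788 + (34890 − 29788) × 0.6720 = 29788 + 3429 = 33217 t.

33200 t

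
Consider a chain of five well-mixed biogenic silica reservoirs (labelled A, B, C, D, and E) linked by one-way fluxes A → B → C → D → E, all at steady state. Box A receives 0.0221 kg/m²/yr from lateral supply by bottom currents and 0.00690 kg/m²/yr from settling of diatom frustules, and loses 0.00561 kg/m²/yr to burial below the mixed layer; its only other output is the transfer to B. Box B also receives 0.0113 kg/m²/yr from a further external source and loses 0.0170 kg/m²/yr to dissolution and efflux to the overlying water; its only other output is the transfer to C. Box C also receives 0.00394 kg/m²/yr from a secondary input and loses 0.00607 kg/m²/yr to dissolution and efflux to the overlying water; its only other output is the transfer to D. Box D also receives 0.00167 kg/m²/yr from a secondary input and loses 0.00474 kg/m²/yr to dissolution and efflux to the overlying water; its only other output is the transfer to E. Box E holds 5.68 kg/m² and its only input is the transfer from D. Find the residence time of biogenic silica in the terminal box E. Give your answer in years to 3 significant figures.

Box A: F(A→B) = (0.0221 + 0.00690) − 0.00561 = 0.023390 kg/m²/yr.
Box B: F(B→C) = (0.023390 + 0.0113) − 0.0170 = 0.017690 kg/m²/yr.
Box C: F(C→D) = (0.017690 + 0.00394) − 0.00607 = 0.015560 kg/m²/yr.
Box D: F(D→E) = (0.015560 + 0.00167) − 0.00474 = 0.012490 kg/m²/yr.
Box E throughput = its input = 0.012490 kg/m²/yr; τ = 5.68 / 0.012490 = 454.8 yr.

455 yr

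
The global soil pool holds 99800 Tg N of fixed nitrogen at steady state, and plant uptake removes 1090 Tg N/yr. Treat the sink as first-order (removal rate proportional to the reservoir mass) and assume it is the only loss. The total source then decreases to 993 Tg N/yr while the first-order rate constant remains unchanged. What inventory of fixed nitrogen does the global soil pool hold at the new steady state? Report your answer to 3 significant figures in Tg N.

90900 Tg N

Rate constant k = F/M = 1090 / 99800 = 0.01092 yr⁻¹.
At the new steady state, source = k·M_new ⇒ M_new = 993 / 0.01092 = 90920 Tg N.
(Equivalently M_new = M × F_new/F_old = 99800 × 993/1090.)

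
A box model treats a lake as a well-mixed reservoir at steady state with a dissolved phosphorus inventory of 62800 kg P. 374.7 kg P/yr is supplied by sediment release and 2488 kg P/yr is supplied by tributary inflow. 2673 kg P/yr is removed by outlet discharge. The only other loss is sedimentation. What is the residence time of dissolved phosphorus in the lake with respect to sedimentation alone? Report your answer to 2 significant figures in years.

330 yr

At steady state ΣF_in = ΣF_out.
ΣF_in = 374.7 + 2488 = 2862.7 kg P/yr.
Sedimentation flux = ΣF_in − (2673) = 2862.7 − 2673 = 189.7 kg P/yr.
τ = M / F = 62800 / 189.7 = 331.0 yr.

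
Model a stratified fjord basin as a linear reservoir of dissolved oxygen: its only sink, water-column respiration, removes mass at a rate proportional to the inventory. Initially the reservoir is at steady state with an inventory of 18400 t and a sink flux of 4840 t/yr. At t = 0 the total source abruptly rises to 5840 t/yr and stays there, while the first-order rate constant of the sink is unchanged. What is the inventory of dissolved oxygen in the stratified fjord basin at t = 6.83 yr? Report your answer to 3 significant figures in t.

21600 t

τ = M₀/F₀ = 18400/4840 = 3.802 yr; rate constant k = 1/τ.
New steady state M_∞ = F₁/k = F₁·τ = 5840 × 3.802 = 22202 t.
M(t) = M_∞ + (M₀ − M_∞)·e^(−t/τ); t/τ = 6.83/3.802 = 1.797, so e^(−t/τ) = 0.1659.
M(t) = 22202 − 3802 × 0.1659 = 21571 t.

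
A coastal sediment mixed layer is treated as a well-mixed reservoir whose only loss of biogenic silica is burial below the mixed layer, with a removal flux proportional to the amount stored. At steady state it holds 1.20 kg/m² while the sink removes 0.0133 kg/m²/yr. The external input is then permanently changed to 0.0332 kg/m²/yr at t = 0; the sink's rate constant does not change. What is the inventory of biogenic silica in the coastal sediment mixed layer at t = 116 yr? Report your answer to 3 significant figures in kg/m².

2.50 kg/m²

τ = M₀/F₀ = 1.20/0.0133 = 90.23 yr; rate constant k = 1/τ.
New steady state M_∞ = F₁/k = F₁·τ = 0.0332 × 90.23 = 2.9955 kg/m².
M(t) = M_∞ + (M₀ − M_∞)·e^(−t/τ); t/τ = 116/90.23 = 1.286, so e^(−t/τ) = 0.2765.
M(t) = 2.9955 − 1.795 × 0.2765 = 2.4991 kg/m².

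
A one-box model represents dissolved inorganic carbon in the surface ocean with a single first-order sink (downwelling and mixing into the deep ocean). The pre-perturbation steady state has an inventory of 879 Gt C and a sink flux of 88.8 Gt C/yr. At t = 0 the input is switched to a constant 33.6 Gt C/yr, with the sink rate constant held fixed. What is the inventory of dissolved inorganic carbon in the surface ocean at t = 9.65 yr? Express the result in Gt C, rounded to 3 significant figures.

The sink rate constant is k = F₀/M₀ = 88.8/879 = 0.1010 yr⁻¹.
Solving dM/dt = F₁ − kM with M(0) = M₀ gives M(t) = F₁/k + (M₀ − F₁/k)·e^(−kt).
F₁/k = 33.6/0.1010 = 332.59 Gt C; kt = 0.1010 × 9.65 = 0.9749, e^(−kt) = 0.3772.
M(9.65) = 332.59 + (879 − 332.59) × 0.3772 = 332.59 + 206.1 = 538.72 Gt C.

539 Gt C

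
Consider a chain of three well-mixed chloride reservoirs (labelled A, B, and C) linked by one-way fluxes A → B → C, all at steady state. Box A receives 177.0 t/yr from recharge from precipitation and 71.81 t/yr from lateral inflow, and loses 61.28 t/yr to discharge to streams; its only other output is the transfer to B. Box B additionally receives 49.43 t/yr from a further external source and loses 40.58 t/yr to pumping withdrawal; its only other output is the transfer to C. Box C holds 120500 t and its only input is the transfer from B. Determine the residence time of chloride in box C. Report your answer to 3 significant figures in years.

Box A: F(A→B) = (177.0 + 71.81) − 61.28 = 187.53 t/yr.
Box B: F(B→C) = (187.53 + 49.43) − 40.58 = 196.38 t/yr.
Box C throughput = its input = 196.38 t/yr; τ = 120500 / 196.38 = 613.6 yr.

614 yr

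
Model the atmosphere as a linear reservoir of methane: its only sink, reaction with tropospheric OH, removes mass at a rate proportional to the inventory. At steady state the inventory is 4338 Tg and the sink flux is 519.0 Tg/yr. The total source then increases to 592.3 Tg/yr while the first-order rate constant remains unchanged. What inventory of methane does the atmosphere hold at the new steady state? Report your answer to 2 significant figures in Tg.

Rate constant k = F/M = 519.0 / 4338 = 0.1196 yr⁻¹.
At the new steady state, source = k·M_new ⇒ M_new = 592.3 / 0.1196 = 4951 Tg.
(Equivalently M_new = M × F_new/F_old = 4338 × 592.3/519.0.)

5000 Tg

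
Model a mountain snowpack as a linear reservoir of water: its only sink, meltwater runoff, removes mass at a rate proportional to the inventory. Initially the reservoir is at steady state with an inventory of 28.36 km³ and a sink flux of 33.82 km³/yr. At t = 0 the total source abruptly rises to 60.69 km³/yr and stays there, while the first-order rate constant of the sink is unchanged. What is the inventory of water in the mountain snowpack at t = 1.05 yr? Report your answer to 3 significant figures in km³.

τ = M₀/F₀ = 28.36/33.82 = 0.8386 yr; rate constant k = 1/τ.
New steady state M_∞ = F₁/k = F₁·τ = 60.69 × 0.8386 = 50.892 km³.
M(t) = M_∞ + (M₀ − M_∞)·e^(−t/τ); t/τ = 1.05/0.8386 = 1.252, so e^(−t/τ) = 0.2859.
M(t) = 50.892 − 22.53 × 0.2859 = 44.450 km³.

44.5 km³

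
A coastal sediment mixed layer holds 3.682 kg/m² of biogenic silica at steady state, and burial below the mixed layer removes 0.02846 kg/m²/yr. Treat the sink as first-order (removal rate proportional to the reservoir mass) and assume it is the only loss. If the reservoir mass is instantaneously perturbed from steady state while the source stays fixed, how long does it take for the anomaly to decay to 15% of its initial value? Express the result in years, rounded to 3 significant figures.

245 yr

For a linear reservoir the anomaly decays as exp(−t/τ) with τ = M/F = 3.682/0.02846 = 129.4 yr.
exp(−t/τ) = 0.15 ⇒ t = −τ ln(0.15) = 129.4 × 1.897 = 245.4 yr.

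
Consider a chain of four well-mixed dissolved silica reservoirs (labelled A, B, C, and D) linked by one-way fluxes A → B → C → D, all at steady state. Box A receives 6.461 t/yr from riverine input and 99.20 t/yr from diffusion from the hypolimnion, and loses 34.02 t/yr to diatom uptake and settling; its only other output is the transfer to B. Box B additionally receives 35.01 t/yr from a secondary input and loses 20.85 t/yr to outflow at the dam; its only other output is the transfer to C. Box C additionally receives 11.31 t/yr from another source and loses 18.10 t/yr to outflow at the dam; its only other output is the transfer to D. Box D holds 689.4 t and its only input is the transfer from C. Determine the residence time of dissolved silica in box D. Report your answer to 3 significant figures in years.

8.73 yr

Box A: F(A→B) = (6.461 + 99.20) − 34.02 = 71.641 t/yr.
Box B: F(B→C) = (71.641 + 35.01) − 20.85 = 85.801 t/yr.
Box C: F(C→D) = (85.801 + 11.31) − 18.10 = 79.011 t/yr.
Box D throughput = its input = 79.011 t/yr; τ = 689.4 / 79.011 = 8.725 yr.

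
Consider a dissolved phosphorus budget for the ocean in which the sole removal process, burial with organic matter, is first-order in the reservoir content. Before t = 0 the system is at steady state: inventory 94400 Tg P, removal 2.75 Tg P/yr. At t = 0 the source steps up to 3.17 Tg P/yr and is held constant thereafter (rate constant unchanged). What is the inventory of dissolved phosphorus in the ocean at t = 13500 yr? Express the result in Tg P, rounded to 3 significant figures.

99100 Tg P

τ = M₀/F₀ = 94400/2.75 = 34330 yr; rate constant k = 1/τ.
New steady state M_∞ = F₁/k = F₁·τ = 3.17 × 34330 = 108820 Tg P.
M(t) = M_∞ + (M₀ − M_∞)·e^(−t/τ); t/τ = 13500/34330 = 0.3933, so e^(−t/τ) = 0.6748.
M(t) = 108820 − 14420 × 0.6748 = 99088 Tg P.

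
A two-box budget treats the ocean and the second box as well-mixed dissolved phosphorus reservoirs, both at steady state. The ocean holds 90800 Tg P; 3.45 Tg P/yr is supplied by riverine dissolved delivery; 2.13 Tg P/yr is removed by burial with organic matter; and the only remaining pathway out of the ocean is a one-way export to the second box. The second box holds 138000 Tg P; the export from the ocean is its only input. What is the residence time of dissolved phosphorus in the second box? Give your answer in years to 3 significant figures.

105000 yr

Balance the ocean: ΣF_in = 3.4500 Tg P/yr.
Export to the second box = ΣF_in − (2.13) = 1.3200 Tg P/yr.
At steady state the output of the second box equals its input, 1.3200 Tg P/yr.
τ = M / F = 138000 / 1.3200 = 104500 yr.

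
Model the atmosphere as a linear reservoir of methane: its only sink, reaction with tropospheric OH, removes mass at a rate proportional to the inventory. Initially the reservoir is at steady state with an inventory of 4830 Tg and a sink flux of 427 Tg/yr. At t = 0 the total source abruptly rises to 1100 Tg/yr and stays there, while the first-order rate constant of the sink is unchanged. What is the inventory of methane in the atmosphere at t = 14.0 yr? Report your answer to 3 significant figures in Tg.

10200 Tg

The sink rate constant is k = F₀/M₀ = 427/4830 = 0.08841 yr⁻¹.
Solving dM/dt = F₁ − kM with M(0) = M₀ gives M(t) = F₁/k + (M₀ − F₁/k)·e^(−kt).
F₁/k = 1100/0.08841 = 12443 Tg; kt = 0.08841 × 14.0 = 1.238, e^(−kt) = 0.2901.
M(14.0) = 12443 + (4830 − 12443) × 0.2901 = 12443 − 2208 = 10235 Tg.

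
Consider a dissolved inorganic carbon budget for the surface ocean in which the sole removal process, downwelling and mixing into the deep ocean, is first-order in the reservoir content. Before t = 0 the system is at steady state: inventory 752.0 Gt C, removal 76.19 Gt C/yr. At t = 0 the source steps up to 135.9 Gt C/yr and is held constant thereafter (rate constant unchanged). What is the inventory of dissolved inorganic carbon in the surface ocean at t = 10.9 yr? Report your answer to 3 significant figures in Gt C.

Residence time τ = M₀/F₀ = 9.870 yr. The eventual steady state is M_∞ = M₀·(F₁/F₀) = 752.0 × 135.9/76.19 = 1341.3 Gt C.
The anomaly ΔM(t) = M(t) − M_∞ decays as ΔM₀·e^(−t/τ) with ΔM₀ = 752.0 − 1341.3 = −589.3 Gt C.
At t = 10.9 yr, e^(−t/τ) = e^(−1.104) = 0.3314, so ΔM = −195.3 Gt C and M = 1341.3 − 195.3 = 1146.0 Gt C.

1150 Gt C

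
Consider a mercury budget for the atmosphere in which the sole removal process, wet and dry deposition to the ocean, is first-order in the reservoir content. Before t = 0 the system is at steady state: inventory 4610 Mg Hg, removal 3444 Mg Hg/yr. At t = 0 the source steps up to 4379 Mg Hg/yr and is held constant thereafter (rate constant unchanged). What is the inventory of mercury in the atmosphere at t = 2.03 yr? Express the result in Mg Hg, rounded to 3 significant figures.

5590 Mg Hg

The sink rate constant is k = F₀/M₀ = 3444/4610 = 0.7471 yr⁻¹.
Solving dM/dt = F₁ − kM with M(0) = M₀ gives M(t) = F₁/k + (M₀ − F₁/k)·e^(−kt).
F₁/k = 4379/0.7471 = 5861.6 Mg Hg; kt = 0.7471 × 2.03 = 1.517, e^(−kt) = 0.2195.
M(2.03) = 5861.6 + (4610 − 5861.6) × 0.2195 = 5861.6 − 274.7 = 5586.9 Mg Hg.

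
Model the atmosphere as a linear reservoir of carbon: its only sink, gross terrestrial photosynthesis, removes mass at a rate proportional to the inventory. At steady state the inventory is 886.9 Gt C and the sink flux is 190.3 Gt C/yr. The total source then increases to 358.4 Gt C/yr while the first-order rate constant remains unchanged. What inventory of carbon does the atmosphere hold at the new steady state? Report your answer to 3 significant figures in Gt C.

Rate constant k = F/M = 190.3 / 886.9 = 0.2146 yr⁻¹.
At the new steady state, source = k·M_new ⇒ M_new = 358.4 / 0.2146 = 1670 Gt C.
(Equivalently M_new = M × F_new/F_old = 886.9 × 358.4/190.3.)

1670 Gt C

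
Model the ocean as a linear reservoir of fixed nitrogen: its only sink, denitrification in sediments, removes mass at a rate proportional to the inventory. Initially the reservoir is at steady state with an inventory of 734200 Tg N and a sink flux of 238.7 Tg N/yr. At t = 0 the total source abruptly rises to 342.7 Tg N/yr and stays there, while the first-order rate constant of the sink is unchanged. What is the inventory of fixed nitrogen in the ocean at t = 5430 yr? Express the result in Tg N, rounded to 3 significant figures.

Residence time τ = M₀/F₀ = 3076 yr. The eventual steady state is M_∞ = M₀·(F₁/F₀) = 734200 × 342.7/238.7 = 1.0541×10^6 Tg N.
The anomaly ΔM(t) = M(t) − M_∞ decays as ΔM₀·e^(−t/τ) with ΔM₀ = 734200 − 1.0541×10^6 = −319900 Tg N.
At t = 5430 yr, e^(−t/τ) = e^(−1.765) = 0.1711, so ΔM = −54740 Tg N and M = 1.0541×10^6 − 54740 = 999350 Tg N.

999000 Tg N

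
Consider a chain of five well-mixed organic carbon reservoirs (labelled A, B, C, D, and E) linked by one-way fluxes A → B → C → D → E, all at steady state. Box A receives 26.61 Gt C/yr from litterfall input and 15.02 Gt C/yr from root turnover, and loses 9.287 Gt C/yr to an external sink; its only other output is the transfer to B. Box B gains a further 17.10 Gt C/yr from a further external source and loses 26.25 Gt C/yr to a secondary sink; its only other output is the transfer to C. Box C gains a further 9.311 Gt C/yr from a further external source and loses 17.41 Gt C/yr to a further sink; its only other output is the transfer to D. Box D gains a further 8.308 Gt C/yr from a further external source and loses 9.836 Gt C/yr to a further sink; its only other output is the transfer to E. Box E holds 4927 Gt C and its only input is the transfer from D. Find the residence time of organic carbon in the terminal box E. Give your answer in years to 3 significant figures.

363 yr

Box A: F(A→B) = (26.61 + 15.02) − 9.287 = 32.343 Gt C/yr.
Box B: F(B→C) = (32.343 + 17.10) − 26.25 = 23.193 Gt C/yr.
Box C: F(C→D) = (23.193 + 9.311) − 17.41 = 15.094 Gt C/yr.
Box D: F(D→E) = (15.094 + 8.308) − 9.836 = 13.566 Gt C/yr.
Box E throughput = its input = 13.566 Gt C/yr; τ = 4927 / 13.566 = 363.2 yr.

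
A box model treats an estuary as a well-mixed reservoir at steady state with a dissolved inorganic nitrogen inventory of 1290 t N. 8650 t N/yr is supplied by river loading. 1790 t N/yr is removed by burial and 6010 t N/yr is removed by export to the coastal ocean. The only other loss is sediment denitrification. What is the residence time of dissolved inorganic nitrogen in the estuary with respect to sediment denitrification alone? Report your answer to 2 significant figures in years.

1.5 yr

At steady state ΣF_in = ΣF_out.
ΣF_in = 8650.0 t N/yr.
Sediment denitrification flux = ΣF_in − (1790 + 6010) = 8650.0 − 7800 = 850.0 t N/yr.
τ = M / F = 1290 / 850.0 = 1.518 yr.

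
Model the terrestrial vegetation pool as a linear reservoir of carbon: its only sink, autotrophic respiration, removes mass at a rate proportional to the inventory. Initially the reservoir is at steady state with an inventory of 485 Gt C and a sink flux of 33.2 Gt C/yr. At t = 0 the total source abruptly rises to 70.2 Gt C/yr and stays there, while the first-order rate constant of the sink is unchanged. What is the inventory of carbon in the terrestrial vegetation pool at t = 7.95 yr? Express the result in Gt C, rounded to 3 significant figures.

712 Gt C

τ = M₀/F₀ = 485/33.2 = 14.61 yr; rate constant k = 1/τ.
New steady state M_∞ = F₁/k = F₁·τ = 70.2 × 14.61 = 1025.5 Gt C.
M(t) = M_∞ + (M₀ − M_∞)·e^(−t/τ); t/τ = 7.95/14.61 = 0.5442, so e^(−t/τ) = 0.5803.
M(t) = 1025.5 − 540.5 × 0.5803 = 711.85 Gt C.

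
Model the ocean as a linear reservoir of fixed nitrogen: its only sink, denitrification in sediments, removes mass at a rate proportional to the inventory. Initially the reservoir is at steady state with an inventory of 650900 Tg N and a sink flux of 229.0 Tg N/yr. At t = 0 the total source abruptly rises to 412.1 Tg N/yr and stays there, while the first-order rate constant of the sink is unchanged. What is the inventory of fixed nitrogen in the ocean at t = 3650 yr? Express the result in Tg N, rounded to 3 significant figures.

Residence time τ = M₀/F₀ = 2842 yr. The eventual steady state is M_∞ = M₀·(F₁/F₀) = 650900 × 412.1/229.0 = 1.1713×10^6 Tg N.
The anomaly ΔM(t) = M(t) − M_∞ decays as ΔM₀·e^(−t/τ) with ΔM₀ = 650900 − 1.1713×10^6 = −520400 Tg N.
At t = 3650 yr, e^(−t/τ) = e^(−1.284) = 0.2769, so ΔM = −144100 Tg N and M = 1.1713×10^6 − 144100 = 1.0272×10^6 Tg N.

1.03×10^6 Tg N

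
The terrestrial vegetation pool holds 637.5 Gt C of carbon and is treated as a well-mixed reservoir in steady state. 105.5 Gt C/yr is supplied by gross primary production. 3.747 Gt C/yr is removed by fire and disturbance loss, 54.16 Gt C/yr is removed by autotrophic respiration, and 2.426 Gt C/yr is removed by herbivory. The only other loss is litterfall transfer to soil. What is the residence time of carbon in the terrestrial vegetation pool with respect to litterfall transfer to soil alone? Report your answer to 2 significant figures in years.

14 yr

At steady state ΣF_in = ΣF_out.
ΣF_in = 105.50 Gt C/yr.
Litterfall transfer to soil flux = ΣF_in − (3.747 + 54.16 + 2.426) = 105.50 − 60.33 = 45.17 Gt C/yr.
τ = M / F = 637.5 / 45.17 = 14.11 yr.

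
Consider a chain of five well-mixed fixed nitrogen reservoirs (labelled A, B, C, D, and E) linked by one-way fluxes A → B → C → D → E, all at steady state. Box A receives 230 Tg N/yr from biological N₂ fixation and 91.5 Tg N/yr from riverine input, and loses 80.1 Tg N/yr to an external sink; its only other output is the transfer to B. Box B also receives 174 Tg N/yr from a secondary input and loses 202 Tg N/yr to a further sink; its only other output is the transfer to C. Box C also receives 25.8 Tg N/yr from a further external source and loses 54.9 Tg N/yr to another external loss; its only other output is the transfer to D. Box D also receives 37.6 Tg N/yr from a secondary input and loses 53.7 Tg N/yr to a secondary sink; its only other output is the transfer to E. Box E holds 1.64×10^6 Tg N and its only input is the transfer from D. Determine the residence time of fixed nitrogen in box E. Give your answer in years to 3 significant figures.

9750 yr

Box A: F(A→B) = (230 + 91.5) − 80.1 = 241.40 Tg N/yr.
Box B: F(B→C) = (241.40 + 174) − 202 = 213.40 Tg N/yr.
Box C: F(C→D) = (213.40 + 25.8) − 54.9 = 184.30 Tg N/yr.
Box D: F(D→E) = (184.30 + 37.6) − 53.7 = 168.20 Tg N/yr.
Box E throughput = its input = 168.20 Tg N/yr; τ = 1.64×10^6 / 168.20 = 9750 yr.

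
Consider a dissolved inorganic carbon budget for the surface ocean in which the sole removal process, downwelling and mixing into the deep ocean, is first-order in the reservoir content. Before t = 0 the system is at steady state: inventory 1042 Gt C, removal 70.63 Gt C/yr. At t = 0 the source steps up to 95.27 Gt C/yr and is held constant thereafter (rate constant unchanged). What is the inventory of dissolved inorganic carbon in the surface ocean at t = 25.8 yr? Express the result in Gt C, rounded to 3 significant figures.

1340 Gt C

The sink rate constant is k = F₀/M₀ = 70.63/1042 = 0.06778 yr⁻¹.
Solving dM/dt = F₁ − kM with M(0) = M₀ gives M(t) = F₁/k + (M₀ − F₁/k)·e^(−kt).
F₁/k = 95.27/0.06778 = 1405.5 Gt C; kt = 0.06778 × 25.8 = 1.749, e^(−kt) = 0.1740.
M(25.8) = 1405.5 + (1042 − 1405.5) × 0.1740 = 1405.5 − 63.24 = 1342.3 Gt C.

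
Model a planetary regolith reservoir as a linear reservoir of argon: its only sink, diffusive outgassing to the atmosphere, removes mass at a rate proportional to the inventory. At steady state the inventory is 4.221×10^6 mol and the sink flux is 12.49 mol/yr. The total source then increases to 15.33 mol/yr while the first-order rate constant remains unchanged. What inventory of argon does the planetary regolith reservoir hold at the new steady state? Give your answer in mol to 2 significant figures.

Rate constant k = F/M = 12.49 / 4.221×10^6 = 2.959×10^-6 yr⁻¹.
At the new steady state, source = k·M_new ⇒ M_new = 15.33 / 2.959×10^-6 = 5.181×10^6 mol.
(Equivalently M_new = M × F_new/F_old = 4.221×10^6 × 15.33/12.49.)

5.2×10^6 mol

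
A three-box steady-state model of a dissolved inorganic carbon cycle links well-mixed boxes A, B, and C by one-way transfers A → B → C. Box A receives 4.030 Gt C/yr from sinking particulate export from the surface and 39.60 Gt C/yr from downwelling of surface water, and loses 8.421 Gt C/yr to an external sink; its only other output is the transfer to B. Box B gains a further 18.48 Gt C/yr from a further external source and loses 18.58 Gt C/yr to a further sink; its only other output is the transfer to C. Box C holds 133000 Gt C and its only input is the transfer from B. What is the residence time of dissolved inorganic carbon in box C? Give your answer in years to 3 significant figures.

Box A: F(A→B) = (4.030 + 39.60) − 8.421 = 35.209 Gt C/yr.
Box B: F(B→C) = (35.209 + 18.48) − 18.58 = 35.109 Gt C/yr.
Box C throughput = its input = 35.109 Gt C/yr; τ = 133000 / 35.109 = 3788 yr.

3790 yr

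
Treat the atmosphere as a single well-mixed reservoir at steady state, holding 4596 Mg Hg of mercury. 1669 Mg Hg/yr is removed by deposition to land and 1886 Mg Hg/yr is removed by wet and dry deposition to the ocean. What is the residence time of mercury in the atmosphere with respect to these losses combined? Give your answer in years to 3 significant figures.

Total removal = 1669 + 1886 = 3555.0 Mg Hg/yr.
τ = M / ΣF_out = 4596 / 3555.0 = 1.293 yr.

1.29 yr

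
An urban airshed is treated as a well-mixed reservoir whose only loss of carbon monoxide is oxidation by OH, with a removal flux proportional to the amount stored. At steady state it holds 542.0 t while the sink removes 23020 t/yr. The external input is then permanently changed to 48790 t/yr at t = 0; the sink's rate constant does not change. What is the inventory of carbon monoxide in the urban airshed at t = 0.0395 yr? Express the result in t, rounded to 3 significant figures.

1040 t

τ = M₀/F₀ = 542.0/23020 = 0.02354 yr; rate constant k = 1/τ.
New steady state M_∞ = F₁/k = F₁·τ = 48790 × 0.02354 = 1148.7 t.
M(t) = M_∞ + (M₀ − M_∞)·e^(−t/τ); t/τ = 0.0395/0.02354 = 1.678, so e^(−t/τ) = 0.1868.
M(t) = 1148.7 − 606.7 × 0.1868 = 1035.4 t.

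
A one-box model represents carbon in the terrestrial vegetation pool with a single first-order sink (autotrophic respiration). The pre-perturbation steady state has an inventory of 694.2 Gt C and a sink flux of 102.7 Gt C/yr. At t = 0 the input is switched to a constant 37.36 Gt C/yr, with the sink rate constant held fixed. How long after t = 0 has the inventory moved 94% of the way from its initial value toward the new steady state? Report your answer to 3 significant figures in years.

19.0 yr

τ = M₀/F₀ = 694.2/102.7 = 6.759 yr.
The remaining gap fraction is e^(−t/τ); 94% covered ⇒ e^(−t/τ) = 0.0600.
t = −τ ln(0.0600) = 6.759 × 2.813 = 19.02 yr.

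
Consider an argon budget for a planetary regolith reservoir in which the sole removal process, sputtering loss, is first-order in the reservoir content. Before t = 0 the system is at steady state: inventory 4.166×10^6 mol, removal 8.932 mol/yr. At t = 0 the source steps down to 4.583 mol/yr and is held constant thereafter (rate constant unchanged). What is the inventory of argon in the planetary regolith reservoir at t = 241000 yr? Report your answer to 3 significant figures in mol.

3.35×10^6 mol

Residence time τ = M₀/F₀ = 466400 yr. The eventual steady state is M_∞ = M₀·(F₁/F₀) = 4.166×10^6 × 4.583/8.932 = 2.1376×10^6 mol.
The anomaly ΔM(t) = M(t) − M_∞ decays as ΔM₀·e^(−t/τ) with ΔM₀ = 4.166×10^6 − 2.1376×10^6 = 2.028×10^6 mol.
At t = 241000 yr, e^(−t/τ) = e^(−0.5167) = 0.5965, so ΔM = 1.210×10^6 mol and M = 2.1376×10^6 + 1.210×10^6 = 3.3475×10^6 mol.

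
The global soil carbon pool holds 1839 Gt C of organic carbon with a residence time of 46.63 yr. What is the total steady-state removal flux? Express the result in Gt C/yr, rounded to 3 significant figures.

39.4 Gt C/yr

F = M / τ = 1839 / 46.63 = 39.44 Gt C/yr.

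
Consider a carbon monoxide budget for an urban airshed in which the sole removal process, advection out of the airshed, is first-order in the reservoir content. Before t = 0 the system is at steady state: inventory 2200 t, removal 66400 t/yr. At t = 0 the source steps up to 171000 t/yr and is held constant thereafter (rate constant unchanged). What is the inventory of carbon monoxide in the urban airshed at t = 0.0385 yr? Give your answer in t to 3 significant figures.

4580 t

τ = M₀/F₀ = 2200/66400 = 0.03313 yr; rate constant k = 1/τ.
New steady state M_∞ = F₁/k = F₁·τ = 171000 × 0.03313 = 5665.7 t.
M(t) = M_∞ + (M₀ − M_∞)·e^(−t/τ); t/τ = 0.0385/0.03313 = 1.162, so e^(−t/τ) = 0.3129.
M(t) = 5665.7 − 3466 × 0.3129 = 4581.4 t.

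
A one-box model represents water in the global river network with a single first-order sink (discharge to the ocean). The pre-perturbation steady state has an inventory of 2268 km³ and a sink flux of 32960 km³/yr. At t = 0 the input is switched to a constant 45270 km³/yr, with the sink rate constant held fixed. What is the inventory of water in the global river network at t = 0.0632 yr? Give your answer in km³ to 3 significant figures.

The sink rate constant is k = F₀/M₀ = 32960/2268 = 14.53 yr⁻¹.
Solving dM/dt = F₁ − kM with M(0) = M₀ gives M(t) = F₁/k + (M₀ − F₁/k)·e^(−kt).
F₁/k = 45270/14.53 = 3115.1 km³; kt = 14.53 × 0.0632 = 0.9185, e^(−kt) = 0.3991.
M(0.0632) = 3115.1 + (2268 − 3115.1) × 0.3991 = 3115.1 − 338.1 = 2777.0 km³.

2780 km³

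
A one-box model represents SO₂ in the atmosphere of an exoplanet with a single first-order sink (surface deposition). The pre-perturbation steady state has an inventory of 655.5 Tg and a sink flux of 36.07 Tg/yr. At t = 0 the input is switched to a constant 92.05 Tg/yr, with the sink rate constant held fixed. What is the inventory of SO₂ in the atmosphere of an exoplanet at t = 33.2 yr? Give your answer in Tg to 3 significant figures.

1510 Tg

τ = M₀/F₀ = 655.5/36.07 = 18.17 yr; rate constant k = 1/τ.
New steady state M_∞ = F₁/k = F₁·τ = 92.05 × 18.17 = 1672.8 Tg.
M(t) = M_∞ + (M₀ − M_∞)·e^(−t/τ); t/τ = 33.2/18.17 = 1.827, so e^(−t/τ) = 0.1609.
M(t) = 1672.8 − 1017 × 0.1609 = 1509.1 Tg.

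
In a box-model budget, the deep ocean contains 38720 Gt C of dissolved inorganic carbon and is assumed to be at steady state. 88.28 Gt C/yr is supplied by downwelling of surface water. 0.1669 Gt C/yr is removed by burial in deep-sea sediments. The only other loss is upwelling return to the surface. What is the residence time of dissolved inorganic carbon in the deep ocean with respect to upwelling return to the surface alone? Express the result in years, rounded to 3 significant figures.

439 yr

At steady state ΣF_in = ΣF_out.
ΣF_in = 88.280 Gt C/yr.
Upwelling return to the surface flux = ΣF_in − (0.1669) = 88.280 − 0.1669 = 88.11 Gt C/yr.
τ = M / F = 38720 / 88.11 = 439.4 yr.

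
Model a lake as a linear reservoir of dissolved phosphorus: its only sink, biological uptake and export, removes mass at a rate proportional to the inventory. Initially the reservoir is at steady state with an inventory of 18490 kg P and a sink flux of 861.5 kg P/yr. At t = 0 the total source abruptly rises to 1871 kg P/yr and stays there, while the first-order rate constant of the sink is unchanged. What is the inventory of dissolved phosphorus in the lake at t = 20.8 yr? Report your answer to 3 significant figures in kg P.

31900 kg P

τ = M₀/F₀ = 18490/861.5 = 21.46 yr; rate constant k = 1/τ.
New steady state M_∞ = F₁/k = F₁·τ = 1871 × 21.46 = 40156 kg P.
M(t) = M_∞ + (M₀ − M_∞)·e^(−t/τ); t/τ = 20.8/21.46 = 0.9691, so e^(−t/τ) = 0.3794.
M(t) = 40156 − 21670 × 0.3794 = 31936 kg P.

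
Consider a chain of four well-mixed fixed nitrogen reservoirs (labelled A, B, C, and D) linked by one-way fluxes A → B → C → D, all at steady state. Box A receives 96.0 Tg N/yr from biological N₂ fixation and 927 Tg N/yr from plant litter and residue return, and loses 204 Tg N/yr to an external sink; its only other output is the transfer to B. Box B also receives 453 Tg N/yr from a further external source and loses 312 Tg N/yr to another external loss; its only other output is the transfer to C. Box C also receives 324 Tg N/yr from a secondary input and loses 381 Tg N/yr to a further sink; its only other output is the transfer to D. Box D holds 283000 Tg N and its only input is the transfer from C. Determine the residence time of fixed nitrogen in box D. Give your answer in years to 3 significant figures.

Box A: F(A→B) = (96.0 + 927) − 204 = 819.00 Tg N/yr.
Box B: F(B→C) = (819.00 + 453) − 312 = 960.00 Tg N/yr.
Box C: F(C→D) = (960.00 + 324) − 381 = 903.00 Tg N/yr.
Box D throughput = its input = 903.00 Tg N/yr; τ = 283000 / 903.00 = 313.4 yr.

313 yr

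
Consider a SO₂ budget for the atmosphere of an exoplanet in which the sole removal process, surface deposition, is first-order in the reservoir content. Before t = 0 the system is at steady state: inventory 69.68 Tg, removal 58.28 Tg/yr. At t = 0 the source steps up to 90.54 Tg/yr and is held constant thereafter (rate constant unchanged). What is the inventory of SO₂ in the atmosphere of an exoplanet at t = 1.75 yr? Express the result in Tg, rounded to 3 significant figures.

99.3 Tg

τ = M₀/F₀ = 69.68/58.28 = 1.196 yr; rate constant k = 1/τ.
New steady state M_∞ = F₁/k = F₁·τ = 90.54 × 1.196 = 108.25 Tg.
M(t) = M_∞ + (M₀ − M_∞)·e^(−t/τ); t/τ = 1.75/1.196 = 1.464, so e^(−t/τ) = 0.2314.
M(t) = 108.25 − 38.57 × 0.2314 = 99.326 Tg.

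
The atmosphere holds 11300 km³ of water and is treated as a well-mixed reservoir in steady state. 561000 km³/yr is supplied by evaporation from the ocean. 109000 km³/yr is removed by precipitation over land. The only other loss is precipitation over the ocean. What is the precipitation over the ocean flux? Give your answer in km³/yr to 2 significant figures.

450000 km³/yr

At steady state ΣF_in = ΣF_out.
ΣF_in = 561000 km³/yr.
Precipitation over the ocean flux = ΣF_in − (109000) = 561000 − 109000 = 452000 km³/yr.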